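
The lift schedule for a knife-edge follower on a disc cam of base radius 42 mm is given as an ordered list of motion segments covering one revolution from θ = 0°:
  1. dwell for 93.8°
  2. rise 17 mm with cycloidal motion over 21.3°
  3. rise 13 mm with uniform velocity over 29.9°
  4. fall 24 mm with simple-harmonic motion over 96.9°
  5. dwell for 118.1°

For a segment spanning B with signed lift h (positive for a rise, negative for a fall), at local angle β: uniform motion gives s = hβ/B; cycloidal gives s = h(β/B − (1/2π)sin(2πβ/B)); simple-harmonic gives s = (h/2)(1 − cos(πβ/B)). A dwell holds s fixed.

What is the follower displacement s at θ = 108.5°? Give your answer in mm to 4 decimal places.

seg 1 [0°–93.8°] dwell: s stays 0.0000
seg 2 [93.8°–115.1°] cycloidal, h=17: θ=108.5° here. β=14.7, B=21.3. 17·(0.6901 − sin(2π·0.6901)/(2π)) = 14.2489 → s = 14.2489

14.2489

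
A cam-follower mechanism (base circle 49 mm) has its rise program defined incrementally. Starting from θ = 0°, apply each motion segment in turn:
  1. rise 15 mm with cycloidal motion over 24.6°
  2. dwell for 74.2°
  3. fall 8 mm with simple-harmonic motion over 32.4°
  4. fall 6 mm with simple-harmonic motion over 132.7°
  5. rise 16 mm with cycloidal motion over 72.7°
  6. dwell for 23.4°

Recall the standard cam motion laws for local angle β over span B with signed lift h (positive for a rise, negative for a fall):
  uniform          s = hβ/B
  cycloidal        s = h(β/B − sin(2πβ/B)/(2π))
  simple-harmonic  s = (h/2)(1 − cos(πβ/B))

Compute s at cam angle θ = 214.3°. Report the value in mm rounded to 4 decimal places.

seg 1 [0°–24.6°] cycloidal, h=15: full span → s += 15 → s = 15.0000
seg 2 [24.6°–98.8°] dwell: s stays 15.0000
seg 3 [98.8°–131.2°] simple-harmonic, h=-8: full span → s += -8 → s = 7.0000
seg 4 [131.2°–263.9°] simple-harmonic, h=-6: θ=214.3° here. β=83.1, B=132.7. -6/2·(1 − cos(π·0.6262)) = -4.1587 → s = 2.8413

2.8413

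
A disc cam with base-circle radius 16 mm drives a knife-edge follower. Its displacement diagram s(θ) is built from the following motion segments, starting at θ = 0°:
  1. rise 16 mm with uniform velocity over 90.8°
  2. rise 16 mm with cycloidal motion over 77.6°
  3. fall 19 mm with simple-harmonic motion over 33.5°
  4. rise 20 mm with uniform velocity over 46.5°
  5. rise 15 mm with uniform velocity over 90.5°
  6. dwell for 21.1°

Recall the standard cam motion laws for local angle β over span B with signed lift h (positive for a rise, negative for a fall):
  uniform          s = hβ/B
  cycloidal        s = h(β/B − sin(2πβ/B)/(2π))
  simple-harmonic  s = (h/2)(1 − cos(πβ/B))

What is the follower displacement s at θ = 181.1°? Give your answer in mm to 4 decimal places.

seg 1 [0°–90.8°] uniform, h=16: full span → s += 16 → s = 16.0000
seg 2 [90.8°–168.4°] cycloidal, h=16: full span → s += 16 → s = 32.0000
seg 3 [168.4°–201.9°] simple-harmonic, h=-19: θ=181.1° here. β=12.7, B=33.5. -19/2·(1 − cos(π·0.3791)) = -5.9780 → s = 26.0220

26.0220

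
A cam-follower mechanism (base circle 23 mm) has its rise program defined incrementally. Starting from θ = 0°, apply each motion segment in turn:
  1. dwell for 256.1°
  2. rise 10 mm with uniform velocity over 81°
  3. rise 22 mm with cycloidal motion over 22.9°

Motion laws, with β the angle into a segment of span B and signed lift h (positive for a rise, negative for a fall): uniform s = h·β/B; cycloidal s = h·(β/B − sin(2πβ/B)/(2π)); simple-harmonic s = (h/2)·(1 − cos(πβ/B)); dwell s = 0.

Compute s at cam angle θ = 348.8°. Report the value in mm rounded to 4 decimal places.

seg 1 [0°–256.1°] dwell: s stays 0.0000
seg 2 [256.1°–337.1°] uniform, h=10: full span → s += 10 → s = 10.0000
seg 3 [337.1°–360°] cycloidal, h=22: θ=348.8° here. β=11.7, B=22.9. 22·(0.5109 − sin(2π·0.5109)/(2π)) = 11.4802 → s = 21.4802

21.4802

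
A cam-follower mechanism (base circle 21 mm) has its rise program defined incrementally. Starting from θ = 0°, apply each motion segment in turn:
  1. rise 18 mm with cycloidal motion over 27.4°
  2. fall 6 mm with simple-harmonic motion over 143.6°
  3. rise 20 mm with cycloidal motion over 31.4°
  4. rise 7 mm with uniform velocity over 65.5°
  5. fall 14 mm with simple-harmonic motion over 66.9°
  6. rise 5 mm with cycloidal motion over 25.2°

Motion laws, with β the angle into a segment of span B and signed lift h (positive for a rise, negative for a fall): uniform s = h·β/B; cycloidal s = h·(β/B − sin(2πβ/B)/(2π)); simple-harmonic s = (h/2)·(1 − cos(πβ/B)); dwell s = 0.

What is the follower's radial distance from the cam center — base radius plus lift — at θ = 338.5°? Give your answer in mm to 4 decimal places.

seg 1 [0°–27.4°] cycloidal, h=18: full span → s += 18 → s = 18.0000
seg 2 [27.4°–171°] simple-harmonic, h=-6: full span → s += -6 → s = 12.0000
seg 3 [171°–202.4°] cycloidal, h=20: full span → s += 20 → s = 32.0000
seg 4 [202.4°–267.9°] uniform, h=7: full span → s += 7 → s = 39.0000
seg 5 [267.9°–334.8°] simple-harmonic, h=-14: full span → s += -14 → s = 25.0000
seg 6 [334.8°–360°] cycloidal, h=5: θ=338.5° here. β=3.7, B=25.2. 5·(0.1468 − sin(2π·0.1468)/(2π)) = 0.0998 → s = 25.0998
radial distance = base radius + s = 21 + 25.0998 = 46.0998

46.0998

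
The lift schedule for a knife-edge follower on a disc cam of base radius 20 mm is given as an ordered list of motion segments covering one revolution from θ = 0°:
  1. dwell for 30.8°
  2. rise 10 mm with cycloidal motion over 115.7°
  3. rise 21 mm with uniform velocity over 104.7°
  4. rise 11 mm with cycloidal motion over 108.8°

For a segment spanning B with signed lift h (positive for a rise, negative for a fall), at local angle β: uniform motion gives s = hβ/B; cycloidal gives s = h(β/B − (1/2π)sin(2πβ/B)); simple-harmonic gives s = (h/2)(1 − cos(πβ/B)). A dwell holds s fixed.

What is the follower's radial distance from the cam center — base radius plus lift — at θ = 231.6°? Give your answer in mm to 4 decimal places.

seg 1 [0°–30.8°] dwell: s stays 0.0000
seg 2 [30.8°–146.5°] cycloidal, h=10: full span → s += 10 → s = 10.0000
seg 3 [146.5°–251.2°] uniform, h=21: θ=231.6° here. β=85.1, B=104.7. 21·85.1/104.7 = 17.0688 → s = 27.0688
radial distance = base radius + s = 20 + 27.0688 = 47.0688

47.0688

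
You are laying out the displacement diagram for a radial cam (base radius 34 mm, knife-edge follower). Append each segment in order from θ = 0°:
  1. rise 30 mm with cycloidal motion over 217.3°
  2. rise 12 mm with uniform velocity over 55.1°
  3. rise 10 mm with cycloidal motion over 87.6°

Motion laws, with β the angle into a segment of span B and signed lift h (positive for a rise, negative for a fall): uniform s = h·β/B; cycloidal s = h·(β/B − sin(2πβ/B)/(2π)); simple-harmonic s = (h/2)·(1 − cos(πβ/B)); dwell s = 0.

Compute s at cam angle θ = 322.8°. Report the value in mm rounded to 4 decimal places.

seg 1 [0°–217.3°] cycloidal, h=30: full span → s += 30 → s = 30.0000
seg 2 [217.3°–272.4°] uniform, h=12: full span → s += 12 → s = 42.0000
seg 3 [272.4°–360°] cycloidal, h=10: θ=322.8° here. β=50.4, B=87.6. 10·(0.5753 − sin(2π·0.5753)/(2π)) = 6.4790 → s = 48.4790

48.4790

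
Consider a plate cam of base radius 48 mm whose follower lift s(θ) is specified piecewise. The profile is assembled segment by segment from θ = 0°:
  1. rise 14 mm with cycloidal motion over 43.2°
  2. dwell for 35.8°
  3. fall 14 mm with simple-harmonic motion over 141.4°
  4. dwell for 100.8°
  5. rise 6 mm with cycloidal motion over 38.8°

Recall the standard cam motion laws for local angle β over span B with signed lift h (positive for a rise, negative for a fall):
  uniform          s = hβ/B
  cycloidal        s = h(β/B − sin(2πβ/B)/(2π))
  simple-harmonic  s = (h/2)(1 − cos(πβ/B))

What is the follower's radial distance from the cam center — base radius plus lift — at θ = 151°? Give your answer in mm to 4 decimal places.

seg 1 [0°–43.2°] cycloidal, h=14: full span → s += 14 → s = 14.0000
seg 2 [43.2°–79°] dwell: s stays 14.0000
seg 3 [79°–220.4°] simple-harmonic, h=-14: θ=151° here. β=72, B=141.4. -14/2·(1 − cos(π·0.5092)) = -7.2022 → s = 6.7978
radial distance = base radius + s = 48 + 6.7978 = 54.7978

54.7978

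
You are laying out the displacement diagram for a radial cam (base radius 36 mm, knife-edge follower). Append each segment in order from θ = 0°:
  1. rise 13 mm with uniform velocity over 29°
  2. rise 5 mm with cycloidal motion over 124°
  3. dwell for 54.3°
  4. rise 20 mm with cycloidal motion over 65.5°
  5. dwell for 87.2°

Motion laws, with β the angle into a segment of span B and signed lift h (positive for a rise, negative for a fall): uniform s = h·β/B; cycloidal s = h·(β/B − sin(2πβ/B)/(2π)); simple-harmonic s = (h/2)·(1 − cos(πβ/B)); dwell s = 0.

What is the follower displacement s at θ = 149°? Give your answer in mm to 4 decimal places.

seg 1 [0°–29°] uniform, h=13: full span → s += 13 → s = 13.0000
seg 2 [29°–153°] cycloidal, h=5: θ=149° here. β=120, B=124. 5·(0.9677 − sin(2π·0.9677)/(2π)) = 4.9989 → s = 17.9989

17.9989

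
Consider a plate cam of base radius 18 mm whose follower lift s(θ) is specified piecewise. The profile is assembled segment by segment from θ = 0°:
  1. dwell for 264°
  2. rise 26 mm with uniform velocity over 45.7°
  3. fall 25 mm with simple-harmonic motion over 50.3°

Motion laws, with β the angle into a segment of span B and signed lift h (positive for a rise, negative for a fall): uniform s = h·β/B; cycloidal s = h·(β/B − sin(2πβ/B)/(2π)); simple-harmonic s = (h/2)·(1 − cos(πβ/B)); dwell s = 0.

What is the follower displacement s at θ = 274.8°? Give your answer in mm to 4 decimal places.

seg 1 [0°–264°] dwell: s stays 0.0000
seg 2 [264°–309.7°] uniform, h=26: θ=274.8° here. β=10.8, B=45.7. 26·10.8/45.7 = 6.1444 → s = 6.1444

6.1444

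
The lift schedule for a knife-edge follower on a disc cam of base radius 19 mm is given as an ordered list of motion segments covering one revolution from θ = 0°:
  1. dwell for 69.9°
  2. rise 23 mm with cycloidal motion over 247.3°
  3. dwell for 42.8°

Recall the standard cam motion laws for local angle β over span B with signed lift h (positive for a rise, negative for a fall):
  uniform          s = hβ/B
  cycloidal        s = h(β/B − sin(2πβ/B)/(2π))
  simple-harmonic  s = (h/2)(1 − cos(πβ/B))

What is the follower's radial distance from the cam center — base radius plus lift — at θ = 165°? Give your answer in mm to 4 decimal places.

seg 1 [0°–69.9°] dwell: s stays 0.0000
seg 2 [69.9°–317.2°] cycloidal, h=23: θ=165° here. β=95.1, B=247.3. 23·(0.3846 − sin(2π·0.3846)/(2π)) = 6.4162 → s = 6.4162
radial distance = base radius + s = 19 + 6.4162 = 25.4162

25.4162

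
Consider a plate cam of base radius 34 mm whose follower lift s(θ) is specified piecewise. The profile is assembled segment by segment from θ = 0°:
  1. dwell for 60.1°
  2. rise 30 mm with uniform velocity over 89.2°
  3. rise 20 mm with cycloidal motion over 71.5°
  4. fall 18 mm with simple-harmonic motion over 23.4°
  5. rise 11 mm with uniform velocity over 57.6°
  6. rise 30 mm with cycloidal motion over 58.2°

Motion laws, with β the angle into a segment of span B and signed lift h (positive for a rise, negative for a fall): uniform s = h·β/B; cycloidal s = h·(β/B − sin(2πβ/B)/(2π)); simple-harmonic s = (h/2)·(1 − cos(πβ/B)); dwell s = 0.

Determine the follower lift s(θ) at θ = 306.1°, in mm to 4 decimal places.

seg 1 [0°–60.1°] dwell: s stays 0.0000
seg 2 [60.1°–149.3°] uniform, h=30: full span → s += 30 → s = 30.0000
seg 3 [149.3°–220.8°] cycloidal, h=20: full span → s += 20 → s = 50.0000
seg 4 [220.8°–244.2°] simple-harmonic, h=-18: full span → s += -18 → s = 32.0000
seg 5 [244.2°–301.8°] uniform, h=11: full span → s += 11 → s = 43.0000
seg 6 [301.8°–360°] cycloidal, h=30: θ=306.1° here. β=4.3, B=58.2. 30·(0.0739 − sin(2π·0.0739)/(2π)) = 0.0788 → s = 43.0788

43.0788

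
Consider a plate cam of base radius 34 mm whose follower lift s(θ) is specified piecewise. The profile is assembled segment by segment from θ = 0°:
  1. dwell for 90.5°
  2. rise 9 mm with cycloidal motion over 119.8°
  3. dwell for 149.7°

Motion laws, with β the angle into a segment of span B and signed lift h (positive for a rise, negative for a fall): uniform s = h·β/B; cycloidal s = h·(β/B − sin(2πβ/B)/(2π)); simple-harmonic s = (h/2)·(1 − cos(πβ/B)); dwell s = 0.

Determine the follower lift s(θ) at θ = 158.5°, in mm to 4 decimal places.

seg 1 [0°–90.5°] dwell: s stays 0.0000
seg 2 [90.5°–210.3°] cycloidal, h=9: θ=158.5° here. β=68, B=119.8. 9·(0.5676 − sin(2π·0.5676)/(2π)) = 5.6989 → s = 5.6989

5.6989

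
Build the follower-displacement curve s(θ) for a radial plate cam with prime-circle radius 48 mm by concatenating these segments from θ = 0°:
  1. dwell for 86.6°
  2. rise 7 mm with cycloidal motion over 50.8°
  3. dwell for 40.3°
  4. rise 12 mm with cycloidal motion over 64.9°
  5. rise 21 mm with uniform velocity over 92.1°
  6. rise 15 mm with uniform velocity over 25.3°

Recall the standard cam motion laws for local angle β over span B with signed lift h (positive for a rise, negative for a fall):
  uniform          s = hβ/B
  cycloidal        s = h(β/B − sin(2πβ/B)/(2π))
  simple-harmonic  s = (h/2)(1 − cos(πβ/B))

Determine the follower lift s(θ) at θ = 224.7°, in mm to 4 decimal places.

seg 1 [0°–86.6°] dwell: s stays 0.0000
seg 2 [86.6°–137.4°] cycloidal, h=7: full span → s += 7 → s = 7.0000
seg 3 [137.4°–177.7°] dwell: s stays 7.0000
seg 4 [177.7°–242.6°] cycloidal, h=12: θ=224.7° here. β=47, B=64.9. 12·(0.7242 − sin(2π·0.7242)/(2π)) = 10.5751 → s = 17.5751

17.5751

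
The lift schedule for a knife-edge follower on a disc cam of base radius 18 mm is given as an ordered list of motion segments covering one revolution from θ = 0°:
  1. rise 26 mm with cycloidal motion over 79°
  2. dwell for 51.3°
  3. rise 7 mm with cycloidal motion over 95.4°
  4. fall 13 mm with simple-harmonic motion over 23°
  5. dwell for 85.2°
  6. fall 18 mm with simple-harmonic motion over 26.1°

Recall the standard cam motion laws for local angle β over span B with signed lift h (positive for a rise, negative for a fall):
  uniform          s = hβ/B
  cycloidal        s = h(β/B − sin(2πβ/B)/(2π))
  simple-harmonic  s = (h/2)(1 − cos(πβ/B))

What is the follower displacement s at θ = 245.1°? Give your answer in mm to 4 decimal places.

seg 1 [0°–79°] cycloidal, h=26: full span → s += 26 → s = 26.0000
seg 2 [79°–130.3°] dwell: s stays 26.0000
seg 3 [130.3°–225.7°] cycloidal, h=7: full span → s += 7 → s = 33.0000
seg 4 [225.7°–248.7°] simple-harmonic, h=-13: θ=245.1° here. β=19.4, B=23. -13/2·(1 − cos(π·0.8435)) = -12.2299 → s = 20.7701

20.7701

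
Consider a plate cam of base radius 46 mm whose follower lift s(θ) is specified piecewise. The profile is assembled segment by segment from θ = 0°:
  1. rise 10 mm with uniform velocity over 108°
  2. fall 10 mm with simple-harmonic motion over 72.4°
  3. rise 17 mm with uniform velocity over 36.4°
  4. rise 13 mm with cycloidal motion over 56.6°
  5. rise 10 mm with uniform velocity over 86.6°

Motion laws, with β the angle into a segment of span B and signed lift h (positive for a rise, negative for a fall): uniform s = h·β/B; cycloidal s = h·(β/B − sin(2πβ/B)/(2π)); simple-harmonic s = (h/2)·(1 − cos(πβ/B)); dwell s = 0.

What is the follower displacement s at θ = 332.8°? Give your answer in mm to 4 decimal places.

seg 1 [0°–108°] uniform, h=10: full span → s += 10 → s = 10.0000
seg 2 [108°–180.4°] simple-harmonic, h=-10: full span → s += -10 → s = 0.0000
seg 3 [180.4°–216.8°] uniform, h=17: full span → s += 17 → s = 17.0000
seg 4 [216.8°–273.4°] cycloidal, h=13: full span → s += 13 → s = 30.0000
seg 5 [273.4°–360°] uniform, h=10: θ=332.8° here. β=59.4, B=86.6. 10·59.4/86.6 = 6.8591 → s = 36.8591

36.8591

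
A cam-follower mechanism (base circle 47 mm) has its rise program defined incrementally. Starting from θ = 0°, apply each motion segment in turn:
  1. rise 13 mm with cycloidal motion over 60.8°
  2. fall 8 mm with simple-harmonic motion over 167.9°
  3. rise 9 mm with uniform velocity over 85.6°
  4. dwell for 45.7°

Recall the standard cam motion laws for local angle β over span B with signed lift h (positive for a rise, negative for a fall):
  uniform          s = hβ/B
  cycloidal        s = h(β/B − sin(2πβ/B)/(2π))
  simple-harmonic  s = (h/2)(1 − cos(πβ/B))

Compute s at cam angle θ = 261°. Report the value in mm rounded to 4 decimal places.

seg 1 [0°–60.8°] cycloidal, h=13: full span → s += 13 → s = 13.0000
seg 2 [60.8°–228.7°] simple-harmonic, h=-8: full span → s += -8 → s = 5.0000
seg 3 [228.7°–314.3°] uniform, h=9: θ=261° here. β=32.3, B=85.6. 9·32.3/85.6 = 3.3960 → s = 8.3960

8.3960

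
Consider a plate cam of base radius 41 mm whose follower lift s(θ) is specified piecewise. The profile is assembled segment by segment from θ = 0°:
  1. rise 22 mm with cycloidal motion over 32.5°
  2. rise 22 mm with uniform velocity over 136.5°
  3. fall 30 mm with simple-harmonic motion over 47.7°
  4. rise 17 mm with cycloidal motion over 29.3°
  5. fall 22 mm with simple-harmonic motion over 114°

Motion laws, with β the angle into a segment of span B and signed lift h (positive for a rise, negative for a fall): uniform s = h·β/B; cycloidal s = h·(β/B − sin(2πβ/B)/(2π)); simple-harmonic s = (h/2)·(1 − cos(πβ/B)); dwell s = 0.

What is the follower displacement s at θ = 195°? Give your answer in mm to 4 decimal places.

seg 1 [0°–32.5°] cycloidal, h=22: full span → s += 22 → s = 22.0000
seg 2 [32.5°–169°] uniform, h=22: full span → s += 22 → s = 44.0000
seg 3 [169°–216.7°] simple-harmonic, h=-30: θ=195° here. β=26, B=47.7. -30/2·(1 − cos(π·0.5451)) = -17.1169 → s = 26.8831

26.8831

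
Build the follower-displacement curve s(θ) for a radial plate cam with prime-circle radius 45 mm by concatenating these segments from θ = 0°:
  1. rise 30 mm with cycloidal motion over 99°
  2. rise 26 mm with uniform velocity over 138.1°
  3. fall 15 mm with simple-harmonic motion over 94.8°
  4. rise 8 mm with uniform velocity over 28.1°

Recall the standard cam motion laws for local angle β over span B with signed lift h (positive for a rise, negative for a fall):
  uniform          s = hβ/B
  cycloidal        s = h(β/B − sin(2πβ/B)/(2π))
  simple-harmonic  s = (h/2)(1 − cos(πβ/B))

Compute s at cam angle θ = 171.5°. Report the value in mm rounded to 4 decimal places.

seg 1 [0°–99°] cycloidal, h=30: full span → s += 30 → s = 30.0000
seg 2 [99°–237.1°] uniform, h=26: θ=171.5° here. β=72.5, B=138.1. 26·72.5/138.1 = 13.6495 → s = 43.6495

43.6495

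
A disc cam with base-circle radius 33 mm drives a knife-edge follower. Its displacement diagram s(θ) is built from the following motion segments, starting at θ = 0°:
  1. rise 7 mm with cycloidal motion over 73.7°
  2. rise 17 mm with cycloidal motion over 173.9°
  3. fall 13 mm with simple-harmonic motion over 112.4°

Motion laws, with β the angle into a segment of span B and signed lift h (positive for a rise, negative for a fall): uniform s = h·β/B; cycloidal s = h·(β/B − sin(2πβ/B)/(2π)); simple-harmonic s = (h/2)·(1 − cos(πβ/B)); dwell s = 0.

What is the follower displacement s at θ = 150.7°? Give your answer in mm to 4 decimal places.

seg 1 [0°–73.7°] cycloidal, h=7: full span → s += 7 → s = 7.0000
seg 2 [73.7°–247.6°] cycloidal, h=17: θ=150.7° here. β=77, B=173.9. 17·(0.4428 − sin(2π·0.4428)/(2π)) = 6.5754 → s = 13.5754

13.5754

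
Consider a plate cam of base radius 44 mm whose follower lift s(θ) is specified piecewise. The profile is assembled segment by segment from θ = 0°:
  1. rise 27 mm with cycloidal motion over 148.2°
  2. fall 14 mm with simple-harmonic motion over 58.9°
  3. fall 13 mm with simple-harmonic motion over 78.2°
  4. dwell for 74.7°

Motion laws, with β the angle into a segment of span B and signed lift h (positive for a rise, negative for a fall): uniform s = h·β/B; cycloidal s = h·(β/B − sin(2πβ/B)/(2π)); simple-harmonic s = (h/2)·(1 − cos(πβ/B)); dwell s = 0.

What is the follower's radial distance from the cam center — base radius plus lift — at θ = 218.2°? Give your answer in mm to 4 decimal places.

seg 1 [0°–148.2°] cycloidal, h=27: full span → s += 27 → s = 27.0000
seg 2 [148.2°–207.1°] simple-harmonic, h=-14: full span → s += -14 → s = 13.0000
seg 3 [207.1°–285.3°] simple-harmonic, h=-13: θ=218.2° here. β=11.1, B=78.2. -13/2·(1 − cos(π·0.1419)) = -0.6356 → s = 12.3644
radial distance = base radius + s = 44 + 12.3644 = 56.3644

56.3644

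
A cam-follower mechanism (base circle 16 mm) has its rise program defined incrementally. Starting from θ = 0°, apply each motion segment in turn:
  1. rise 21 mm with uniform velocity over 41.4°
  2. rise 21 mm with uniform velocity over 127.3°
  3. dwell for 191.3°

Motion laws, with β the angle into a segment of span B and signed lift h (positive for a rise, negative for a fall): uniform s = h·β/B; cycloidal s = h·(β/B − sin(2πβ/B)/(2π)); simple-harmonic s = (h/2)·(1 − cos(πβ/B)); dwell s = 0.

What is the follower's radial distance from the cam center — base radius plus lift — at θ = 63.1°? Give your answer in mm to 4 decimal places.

seg 1 [0°–41.4°] uniform, h=21: full span → s += 21 → s = 21.0000
seg 2 [41.4°–168.7°] uniform, h=21: θ=63.1° here. β=21.7, B=127.3. 21·21.7/127.3 = 3.5797 → s = 24.5797
radial distance = base radius + s = 16 + 24.5797 = 40.5797

40.5797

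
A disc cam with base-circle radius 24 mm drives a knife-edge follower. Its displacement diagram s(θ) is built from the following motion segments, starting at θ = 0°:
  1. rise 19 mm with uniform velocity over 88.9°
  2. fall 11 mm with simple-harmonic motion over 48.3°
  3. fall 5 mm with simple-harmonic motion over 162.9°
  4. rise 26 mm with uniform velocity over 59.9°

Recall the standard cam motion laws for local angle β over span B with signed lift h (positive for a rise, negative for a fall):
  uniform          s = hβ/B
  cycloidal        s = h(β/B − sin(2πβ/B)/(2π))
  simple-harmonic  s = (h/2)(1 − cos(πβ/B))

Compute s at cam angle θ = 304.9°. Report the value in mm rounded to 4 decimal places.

seg 1 [0°–88.9°] uniform, h=19: full span → s += 19 → s = 19.0000
seg 2 [88.9°–137.2°] simple-harmonic, h=-11: full span → s += -11 → s = 8.0000
seg 3 [137.2°–300.1°] simple-harmonic, h=-5: full span → s += -5 → s = 3.0000
seg 4 [300.1°–360°] uniform, h=26: θ=304.9° here. β=4.8, B=59.9. 26·4.8/59.9 = 2.0835 → s = 5.0835

5.0835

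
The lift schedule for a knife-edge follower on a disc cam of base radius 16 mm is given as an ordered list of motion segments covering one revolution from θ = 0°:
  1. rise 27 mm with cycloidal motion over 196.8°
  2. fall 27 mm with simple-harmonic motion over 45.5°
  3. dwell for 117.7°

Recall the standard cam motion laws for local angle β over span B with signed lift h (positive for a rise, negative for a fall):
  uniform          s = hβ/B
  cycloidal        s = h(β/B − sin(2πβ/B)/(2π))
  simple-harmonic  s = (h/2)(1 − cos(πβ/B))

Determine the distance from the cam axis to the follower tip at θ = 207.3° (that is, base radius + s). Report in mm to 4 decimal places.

seg 1 [0°–196.8°] cycloidal, h=27: full span → s += 27 → s = 27.0000
seg 2 [196.8°–242.3°] simple-harmonic, h=-27: θ=207.3° here. β=10.5, B=45.5. -27/2·(1 − cos(π·0.2308)) = -3.3951 → s = 23.6049
radial distance = base radius + s = 16 + 23.6049 = 39.6049

39.6049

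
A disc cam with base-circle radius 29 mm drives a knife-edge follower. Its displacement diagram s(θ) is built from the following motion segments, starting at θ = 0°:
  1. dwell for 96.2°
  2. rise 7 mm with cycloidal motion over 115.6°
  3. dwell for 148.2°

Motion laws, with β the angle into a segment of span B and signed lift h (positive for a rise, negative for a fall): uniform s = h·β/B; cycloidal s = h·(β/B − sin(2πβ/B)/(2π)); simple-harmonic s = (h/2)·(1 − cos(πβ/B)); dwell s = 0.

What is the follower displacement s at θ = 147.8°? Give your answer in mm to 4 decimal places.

seg 1 [0°–96.2°] dwell: s stays 0.0000
seg 2 [96.2°–211.8°] cycloidal, h=7: θ=147.8° here. β=51.6, B=115.6. 7·(0.4464 − sin(2π·0.4464)/(2π)) = 2.7562 → s = 2.7562

2.7562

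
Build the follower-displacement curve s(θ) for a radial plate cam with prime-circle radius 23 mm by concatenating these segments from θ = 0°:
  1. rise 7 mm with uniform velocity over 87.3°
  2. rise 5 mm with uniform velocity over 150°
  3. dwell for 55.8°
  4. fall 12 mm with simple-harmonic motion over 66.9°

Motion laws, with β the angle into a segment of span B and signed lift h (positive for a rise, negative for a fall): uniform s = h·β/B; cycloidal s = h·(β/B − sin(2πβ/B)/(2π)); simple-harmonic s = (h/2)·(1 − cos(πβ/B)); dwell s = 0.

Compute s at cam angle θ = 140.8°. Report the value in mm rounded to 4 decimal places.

seg 1 [0°–87.3°] uniform, h=7: full span → s += 7 → s = 7.0000
seg 2 [87.3°–237.3°] uniform, h=5: θ=140.8° here. β=53.5, B=150. 5·53.5/150 = 1.7833 → s = 8.7833

8.7833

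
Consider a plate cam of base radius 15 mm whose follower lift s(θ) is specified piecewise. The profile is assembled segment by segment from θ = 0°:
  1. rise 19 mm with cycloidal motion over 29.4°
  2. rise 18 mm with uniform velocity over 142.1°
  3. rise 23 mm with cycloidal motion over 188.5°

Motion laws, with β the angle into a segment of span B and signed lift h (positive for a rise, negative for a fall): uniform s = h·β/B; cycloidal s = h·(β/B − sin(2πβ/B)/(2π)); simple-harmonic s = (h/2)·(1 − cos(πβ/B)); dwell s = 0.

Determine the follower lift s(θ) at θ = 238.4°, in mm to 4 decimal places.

seg 1 [0°–29.4°] cycloidal, h=19: full span → s += 19 → s = 19.0000
seg 2 [29.4°–171.5°] uniform, h=18: full span → s += 18 → s = 37.0000
seg 3 [171.5°–360°] cycloidal, h=23: θ=238.4° here. β=66.9, B=188.5. 23·(0.3549 − sin(2π·0.3549)/(2π)) = 5.2691 → s = 42.2691

42.2691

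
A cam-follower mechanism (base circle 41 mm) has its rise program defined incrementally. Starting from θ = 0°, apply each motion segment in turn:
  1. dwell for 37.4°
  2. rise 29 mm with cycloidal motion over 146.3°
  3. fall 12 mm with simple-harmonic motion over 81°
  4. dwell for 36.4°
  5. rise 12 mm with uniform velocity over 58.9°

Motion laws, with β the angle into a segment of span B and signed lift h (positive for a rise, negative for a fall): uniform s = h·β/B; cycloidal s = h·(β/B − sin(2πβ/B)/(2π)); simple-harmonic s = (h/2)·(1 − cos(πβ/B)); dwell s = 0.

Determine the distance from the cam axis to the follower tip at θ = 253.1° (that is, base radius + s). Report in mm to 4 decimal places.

seg 1 [0°–37.4°] dwell: s stays 0.0000
seg 2 [37.4°–183.7°] cycloidal, h=29: full span → s += 29 → s = 29.0000
seg 3 [183.7°–264.7°] simple-harmonic, h=-12: θ=253.1° here. β=69.4, B=81. -12/2·(1 − cos(π·0.8568)) = -11.4029 → s = 17.5971
radial distance = base radius + s = 41 + 17.5971 = 58.5971

58.5971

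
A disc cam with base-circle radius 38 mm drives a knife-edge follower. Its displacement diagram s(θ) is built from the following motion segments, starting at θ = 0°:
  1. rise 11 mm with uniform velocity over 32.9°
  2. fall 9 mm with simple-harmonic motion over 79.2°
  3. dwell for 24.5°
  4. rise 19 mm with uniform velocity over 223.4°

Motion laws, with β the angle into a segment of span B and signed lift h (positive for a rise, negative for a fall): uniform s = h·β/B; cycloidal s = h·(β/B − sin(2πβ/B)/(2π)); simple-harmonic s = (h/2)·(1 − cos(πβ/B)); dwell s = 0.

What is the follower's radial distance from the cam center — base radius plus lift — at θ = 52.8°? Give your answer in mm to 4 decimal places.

seg 1 [0°–32.9°] uniform, h=11: full span → s += 11 → s = 11.0000
seg 2 [32.9°–112.1°] simple-harmonic, h=-9: θ=52.8° here. β=19.9, B=79.2. -9/2·(1 − cos(π·0.2513)) = -1.3307 → s = 9.6693
radial distance = base radius + s = 38 + 9.6693 = 47.6693

47.6693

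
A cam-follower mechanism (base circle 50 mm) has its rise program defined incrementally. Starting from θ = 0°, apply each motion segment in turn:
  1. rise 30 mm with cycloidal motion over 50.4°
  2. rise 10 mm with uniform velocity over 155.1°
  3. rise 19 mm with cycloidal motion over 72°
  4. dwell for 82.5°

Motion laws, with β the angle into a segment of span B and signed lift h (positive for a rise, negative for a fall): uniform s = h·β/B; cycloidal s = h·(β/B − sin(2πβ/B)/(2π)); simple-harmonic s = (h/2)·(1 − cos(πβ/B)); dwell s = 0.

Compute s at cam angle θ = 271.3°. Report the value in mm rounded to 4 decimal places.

seg 1 [0°–50.4°] cycloidal, h=30: full span → s += 30 → s = 30.0000
seg 2 [50.4°–205.5°] uniform, h=10: full span → s += 10 → s = 40.0000
seg 3 [205.5°–277.5°] cycloidal, h=19: θ=271.3° here. β=65.8, B=72. 19·(0.9139 − sin(2π·0.9139)/(2π)) = 18.9213 → s = 58.9213

58.9213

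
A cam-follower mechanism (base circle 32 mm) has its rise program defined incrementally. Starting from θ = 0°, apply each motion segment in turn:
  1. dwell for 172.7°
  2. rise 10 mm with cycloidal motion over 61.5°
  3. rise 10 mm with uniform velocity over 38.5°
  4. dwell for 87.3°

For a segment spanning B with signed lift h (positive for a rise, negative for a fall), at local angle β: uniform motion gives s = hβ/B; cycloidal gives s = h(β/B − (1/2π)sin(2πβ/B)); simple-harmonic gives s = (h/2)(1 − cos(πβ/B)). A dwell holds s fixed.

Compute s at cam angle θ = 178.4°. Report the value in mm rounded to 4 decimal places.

seg 1 [0°–172.7°] dwell: s stays 0.0000
seg 2 [172.7°–234.2°] cycloidal, h=10: θ=178.4° here. β=5.7, B=61.5. 10·(0.0927 − sin(2π·0.0927)/(2π)) = 0.0515 → s = 0.0515

0.0515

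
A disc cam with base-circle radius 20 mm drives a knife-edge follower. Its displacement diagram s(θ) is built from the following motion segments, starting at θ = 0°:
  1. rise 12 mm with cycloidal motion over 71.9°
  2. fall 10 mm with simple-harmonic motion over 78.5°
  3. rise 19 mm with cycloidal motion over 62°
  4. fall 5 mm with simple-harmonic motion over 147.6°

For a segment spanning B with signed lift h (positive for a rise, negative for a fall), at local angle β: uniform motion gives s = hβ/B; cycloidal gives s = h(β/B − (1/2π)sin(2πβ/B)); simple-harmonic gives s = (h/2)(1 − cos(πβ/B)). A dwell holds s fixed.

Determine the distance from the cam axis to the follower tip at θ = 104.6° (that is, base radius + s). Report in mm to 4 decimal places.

seg 1 [0°–71.9°] cycloidal, h=12: full span → s += 12 → s = 12.0000
seg 2 [71.9°–150.4°] simple-harmonic, h=-10: θ=104.6° here. β=32.7, B=78.5. -10/2·(1 − cos(π·0.4166)) = -3.7043 → s = 8.2957
radial distance = base radius + s = 20 + 8.2957 = 28.2957

28.2957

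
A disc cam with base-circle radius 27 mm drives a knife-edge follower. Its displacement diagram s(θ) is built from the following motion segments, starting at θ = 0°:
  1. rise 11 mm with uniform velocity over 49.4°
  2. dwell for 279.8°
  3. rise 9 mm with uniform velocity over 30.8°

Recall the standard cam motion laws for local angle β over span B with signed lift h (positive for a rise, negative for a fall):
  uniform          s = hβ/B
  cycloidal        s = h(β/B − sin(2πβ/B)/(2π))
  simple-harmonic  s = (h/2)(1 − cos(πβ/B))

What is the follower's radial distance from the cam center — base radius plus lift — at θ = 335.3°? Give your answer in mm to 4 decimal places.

seg 1 [0°–49.4°] uniform, h=11: full span → s += 11 → s = 11.0000
seg 2 [49.4°–329.2°] dwell: s stays 11.0000
seg 3 [329.2°–360°] uniform, h=9: θ=335.3° here. β=6.1, B=30.8. 9·6.1/30.8 = 1.7825 → s = 12.7825
radial distance = base radius + s = 27 + 12.7825 = 39.7825

39.7825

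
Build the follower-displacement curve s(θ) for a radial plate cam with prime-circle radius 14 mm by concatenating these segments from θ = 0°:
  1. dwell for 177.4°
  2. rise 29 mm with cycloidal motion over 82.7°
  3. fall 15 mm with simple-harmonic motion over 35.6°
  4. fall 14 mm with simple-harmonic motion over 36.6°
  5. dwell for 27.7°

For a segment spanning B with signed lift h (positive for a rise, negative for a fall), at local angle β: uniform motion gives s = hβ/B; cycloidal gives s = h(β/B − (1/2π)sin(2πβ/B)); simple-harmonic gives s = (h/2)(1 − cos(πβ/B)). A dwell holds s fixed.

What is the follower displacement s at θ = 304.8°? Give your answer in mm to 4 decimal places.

seg 1 [0°–177.4°] dwell: s stays 0.0000
seg 2 [177.4°–260.1°] cycloidal, h=29: full span → s += 29 → s = 29.0000
seg 3 [260.1°–295.7°] simple-harmonic, h=-15: full span → s += -15 → s = 14.0000
seg 4 [295.7°–332.3°] simple-harmonic, h=-14: θ=304.8° here. β=9.1, B=36.6. -14/2·(1 − cos(π·0.2486)) = -2.0291 → s = 11.9709

11.9709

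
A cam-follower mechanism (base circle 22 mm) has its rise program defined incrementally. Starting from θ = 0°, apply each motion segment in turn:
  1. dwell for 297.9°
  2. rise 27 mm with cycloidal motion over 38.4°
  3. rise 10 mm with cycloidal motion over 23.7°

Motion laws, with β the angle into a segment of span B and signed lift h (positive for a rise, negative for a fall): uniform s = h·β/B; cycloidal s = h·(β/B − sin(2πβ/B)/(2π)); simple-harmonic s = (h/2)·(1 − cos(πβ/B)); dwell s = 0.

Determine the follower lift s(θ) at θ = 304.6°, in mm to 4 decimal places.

seg 1 [0°–297.9°] dwell: s stays 0.0000
seg 2 [297.9°–336.3°] cycloidal, h=27: θ=304.6° here. β=6.7, B=38.4. 27·(0.1745 − sin(2π·0.1745)/(2π)) = 0.8885 → s = 0.8885

0.8885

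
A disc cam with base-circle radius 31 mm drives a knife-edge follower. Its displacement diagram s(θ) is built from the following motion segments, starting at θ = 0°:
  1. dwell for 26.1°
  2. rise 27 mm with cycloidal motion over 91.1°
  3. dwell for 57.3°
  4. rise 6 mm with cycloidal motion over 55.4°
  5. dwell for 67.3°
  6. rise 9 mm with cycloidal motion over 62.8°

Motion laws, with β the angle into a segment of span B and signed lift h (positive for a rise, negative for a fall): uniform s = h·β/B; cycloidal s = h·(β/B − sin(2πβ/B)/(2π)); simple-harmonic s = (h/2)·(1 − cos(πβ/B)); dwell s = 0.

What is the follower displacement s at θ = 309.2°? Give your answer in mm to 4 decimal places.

seg 1 [0°–26.1°] dwell: s stays 0.0000
seg 2 [26.1°–117.2°] cycloidal, h=27: full span → s += 27 → s = 27.0000
seg 3 [117.2°–174.5°] dwell: s stays 27.0000
seg 4 [174.5°–229.9°] cycloidal, h=6: full span → s += 6 → s = 33.0000
seg 5 [229.9°–297.2°] dwell: s stays 33.0000
seg 6 [297.2°–360°] cycloidal, h=9: θ=309.2° here. β=12, B=62.8. 9·(0.1911 − sin(2π·0.1911)/(2π)) = 0.3844 → s = 33.3844

33.3844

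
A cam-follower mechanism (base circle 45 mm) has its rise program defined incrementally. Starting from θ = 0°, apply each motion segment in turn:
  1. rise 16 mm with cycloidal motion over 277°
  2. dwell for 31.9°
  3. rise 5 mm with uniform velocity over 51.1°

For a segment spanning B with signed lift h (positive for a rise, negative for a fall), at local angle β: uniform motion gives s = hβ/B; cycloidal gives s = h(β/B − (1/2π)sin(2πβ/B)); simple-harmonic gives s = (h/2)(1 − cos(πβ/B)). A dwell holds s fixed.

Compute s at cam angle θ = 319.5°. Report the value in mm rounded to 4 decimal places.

seg 1 [0°–277°] cycloidal, h=16: full span → s += 16 → s = 16.0000
seg 2 [277°–308.9°] dwell: s stays 16.0000
seg 3 [308.9°–360°] uniform, h=5: θ=319.5° here. β=10.6, B=51.1. 5·10.6/51.1 = 1.0372 → s = 17.0372

17.0372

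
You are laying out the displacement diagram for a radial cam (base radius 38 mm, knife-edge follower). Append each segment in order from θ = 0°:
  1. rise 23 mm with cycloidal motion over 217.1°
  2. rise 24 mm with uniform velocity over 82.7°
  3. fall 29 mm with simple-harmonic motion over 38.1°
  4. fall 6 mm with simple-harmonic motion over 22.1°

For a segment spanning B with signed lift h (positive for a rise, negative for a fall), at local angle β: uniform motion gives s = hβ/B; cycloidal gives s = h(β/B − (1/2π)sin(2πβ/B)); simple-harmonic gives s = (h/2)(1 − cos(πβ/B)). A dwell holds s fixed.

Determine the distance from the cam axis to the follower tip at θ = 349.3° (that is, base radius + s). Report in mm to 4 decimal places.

seg 1 [0°–217.1°] cycloidal, h=23: full span → s += 23 → s = 23.0000
seg 2 [217.1°–299.8°] uniform, h=24: full span → s += 24 → s = 47.0000
seg 3 [299.8°–337.9°] simple-harmonic, h=-29: full span → s += -29 → s = 18.0000
seg 4 [337.9°–360°] simple-harmonic, h=-6: θ=349.3° here. β=11.4, B=22.1. -6/2·(1 − cos(π·0.5158)) = -3.1492 → s = 14.8508
radial distance = base radius + s = 38 + 14.8508 = 52.8508

52.8508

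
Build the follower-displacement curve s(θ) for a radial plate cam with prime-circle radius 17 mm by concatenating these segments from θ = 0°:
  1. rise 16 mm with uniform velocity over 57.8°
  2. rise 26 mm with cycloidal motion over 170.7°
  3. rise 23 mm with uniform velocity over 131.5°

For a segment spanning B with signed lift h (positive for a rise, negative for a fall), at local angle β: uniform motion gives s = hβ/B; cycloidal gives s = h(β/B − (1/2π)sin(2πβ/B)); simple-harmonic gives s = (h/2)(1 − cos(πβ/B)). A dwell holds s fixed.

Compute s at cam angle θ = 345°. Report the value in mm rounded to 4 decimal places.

seg 1 [0°–57.8°] uniform, h=16: full span → s += 16 → s = 16.0000
seg 2 [57.8°–228.5°] cycloidal, h=26: full span → s += 26 → s = 42.0000
seg 3 [228.5°–360°] uniform, h=23: θ=345° here. β=116.5, B=131.5. 23·116.5/131.5 = 20.3764 → s = 62.3764

62.3764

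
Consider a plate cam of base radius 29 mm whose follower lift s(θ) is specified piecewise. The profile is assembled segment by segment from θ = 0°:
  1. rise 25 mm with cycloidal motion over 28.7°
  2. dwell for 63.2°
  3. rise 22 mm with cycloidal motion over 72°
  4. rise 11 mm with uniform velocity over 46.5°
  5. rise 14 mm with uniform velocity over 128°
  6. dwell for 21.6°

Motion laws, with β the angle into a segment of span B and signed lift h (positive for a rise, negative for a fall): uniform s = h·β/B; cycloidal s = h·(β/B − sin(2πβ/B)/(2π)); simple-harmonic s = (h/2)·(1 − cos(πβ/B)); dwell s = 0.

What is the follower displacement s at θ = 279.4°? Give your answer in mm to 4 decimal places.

seg 1 [0°–28.7°] cycloidal, h=25: full span → s += 25 → s = 25.0000
seg 2 [28.7°–91.9°] dwell: s stays 25.0000
seg 3 [91.9°–163.9°] cycloidal, h=22: full span → s += 22 → s = 47.0000
seg 4 [163.9°–210.4°] uniform, h=11: full span → s += 11 → s = 58.0000
seg 5 [210.4°–338.4°] uniform, h=14: θ=279.4° here. β=69, B=128. 14·69/128 = 7.5469 → s = 65.5469

65.5469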